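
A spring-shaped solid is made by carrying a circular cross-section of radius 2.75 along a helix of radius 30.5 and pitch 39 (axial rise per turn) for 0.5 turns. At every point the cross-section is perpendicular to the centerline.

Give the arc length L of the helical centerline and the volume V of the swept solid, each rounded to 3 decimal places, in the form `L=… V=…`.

2πR = 2π·30.5 = 191.637152
per-turn = √(191.637152² + 39²) = √(36724.7980 + 1521) = √38245.7980 = 195.565329
L = 0.5 × 195.565329 = 97.782665
V = π·2.75² × L = 23.758294 × 97.782665 = 2323.149337

L=97.783 V=2323.149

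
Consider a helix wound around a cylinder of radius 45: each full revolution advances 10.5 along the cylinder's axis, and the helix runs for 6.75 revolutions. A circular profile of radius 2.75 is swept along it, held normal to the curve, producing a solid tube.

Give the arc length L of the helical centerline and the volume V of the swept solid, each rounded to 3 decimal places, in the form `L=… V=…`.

2πR = 2π·45 = 282.743339
per-turn = √(282.743339² + 10.5²) = √(79943.7956 + 110.25) = √80054.0456 = 282.938236
L = 6.75 × 282.938236 = 1909.833096
V = π·2.75² × L = 23.758294 × 1909.833096 = 45374.377033

L=1909.833 V=45374.377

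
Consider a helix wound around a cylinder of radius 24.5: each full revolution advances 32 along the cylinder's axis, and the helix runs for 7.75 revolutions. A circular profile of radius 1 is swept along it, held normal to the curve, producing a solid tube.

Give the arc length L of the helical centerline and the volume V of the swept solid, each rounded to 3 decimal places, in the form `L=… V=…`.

2πR = 2π·24.5 = 153.938040
per-turn = √(153.938040² + 32²) = √(23696.9202 + 1024) = √24720.9202 = 157.228878
L = 7.75 × 157.228878 = 1218.523807
V = π·1² × L = 3.141593 × 1218.523807 = 3828.105439

L=1218.524 V=3828.105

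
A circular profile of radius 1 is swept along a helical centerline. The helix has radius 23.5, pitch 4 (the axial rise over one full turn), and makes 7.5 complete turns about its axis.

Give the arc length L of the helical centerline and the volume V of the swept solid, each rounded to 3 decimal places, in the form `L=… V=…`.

2πR = 2π·23.5 = 147.654855
per-turn = √(147.654855² + 4²) = √(21801.9561 + 16) = √21817.9561 = 147.709025
L = 7.5 × 147.709025 = 1107.817689
V = π·1² × L = 3.141593 × 1107.817689 = 3480.311913

L=1107.818 V=3480.312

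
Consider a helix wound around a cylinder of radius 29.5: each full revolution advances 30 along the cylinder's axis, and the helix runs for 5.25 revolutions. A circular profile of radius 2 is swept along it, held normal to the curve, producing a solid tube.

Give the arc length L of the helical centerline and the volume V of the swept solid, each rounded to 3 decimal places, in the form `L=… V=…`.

2πR = 2π·29.5 = 185.353967
per-turn = √(185.353967² + 30²) = √(34356.0929 + 900) = √35256.0929 = 187.766059
L = 5.25 × 187.766059 = 985.771810
V = π·2² × L = 12.566371 × 985.771810 = 12387.573904

L=985.772 V=12387.574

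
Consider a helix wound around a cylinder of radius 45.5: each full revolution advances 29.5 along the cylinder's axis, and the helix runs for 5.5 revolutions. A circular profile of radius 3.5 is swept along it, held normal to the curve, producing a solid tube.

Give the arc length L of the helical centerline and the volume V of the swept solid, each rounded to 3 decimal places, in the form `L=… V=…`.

L=1580.716 V=60833.085

2πR = 2π·45.5 = 285.884931
per-turn = √(285.884931² + 29.5²) = √(81730.1940 + 870.25) = √82600.4440 = 287.402930
L = 5.5 × 287.402930 = 1580.716114
V = π·3.5² × L = 38.484510 × 1580.716114 = 60833.085098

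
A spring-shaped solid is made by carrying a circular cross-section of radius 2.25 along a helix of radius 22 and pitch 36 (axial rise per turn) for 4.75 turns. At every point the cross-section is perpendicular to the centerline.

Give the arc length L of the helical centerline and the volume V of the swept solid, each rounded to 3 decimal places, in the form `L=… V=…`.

2πR = 2π·22 = 138.230077
per-turn = √(138.230077² + 36²) = √(19107.5541 + 1296) = √20403.5541 = 142.841010
L = 4.75 × 142.841010 = 678.494797
V = π·2.25² × L = 15.904313 × 678.494797 = 10790.993494

L=678.495 V=10790.993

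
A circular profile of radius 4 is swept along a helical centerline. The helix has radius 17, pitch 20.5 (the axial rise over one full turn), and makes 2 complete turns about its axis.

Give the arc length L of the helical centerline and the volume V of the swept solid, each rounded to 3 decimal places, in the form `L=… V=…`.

L=217.527 V=10934.106

2πR = 2π·17 = 106.814150
per-turn = √(106.814150² + 20.5²) = √(11409.2627 + 420.25) = √11829.5127 = 108.763563
L = 2 × 108.763563 = 217.527126
V = π·4² × L = 50.265482 × 217.527126 = 10934.105960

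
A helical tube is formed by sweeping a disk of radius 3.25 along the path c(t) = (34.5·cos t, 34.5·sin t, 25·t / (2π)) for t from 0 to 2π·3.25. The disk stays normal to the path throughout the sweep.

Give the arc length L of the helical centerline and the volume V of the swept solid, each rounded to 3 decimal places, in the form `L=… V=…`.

2πR = 2π·34.5 = 216.769893
per-turn = √(216.769893² + 25²) = √(46989.1866 + 625) = √47614.1866 = 218.206752
L = 3.25 × 218.206752 = 709.171944
V = π·3.25² × L = 33.183072 × 709.171944 = 23532.503948

L=709.172 V=23532.504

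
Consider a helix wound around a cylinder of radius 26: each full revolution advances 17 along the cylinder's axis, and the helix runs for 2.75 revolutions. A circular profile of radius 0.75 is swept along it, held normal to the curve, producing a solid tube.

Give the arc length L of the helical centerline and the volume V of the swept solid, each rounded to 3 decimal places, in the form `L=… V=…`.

L=451.674 V=798.173

2πR = 2π·26 = 163.362818
per-turn = √(163.362818² + 17²) = √(26687.4103 + 289) = √26976.4103 = 164.244970
L = 2.75 × 164.244970 = 451.673669
V = π·0.75² × L = 1.767146 × 451.673669 = 798.173257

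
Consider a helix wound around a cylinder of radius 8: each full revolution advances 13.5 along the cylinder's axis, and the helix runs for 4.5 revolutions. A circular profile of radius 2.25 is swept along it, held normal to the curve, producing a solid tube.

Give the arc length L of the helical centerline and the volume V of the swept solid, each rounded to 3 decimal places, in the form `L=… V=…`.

L=234.211 V=3724.958

2πR = 2π·8 = 50.265482
per-turn = √(50.265482² + 13.5²) = √(2526.6187 + 182.25) = √2708.8687 = 52.046794
L = 4.5 × 52.046794 = 234.210571
V = π·2.25² × L = 15.904313 × 234.210571 = 3724.958189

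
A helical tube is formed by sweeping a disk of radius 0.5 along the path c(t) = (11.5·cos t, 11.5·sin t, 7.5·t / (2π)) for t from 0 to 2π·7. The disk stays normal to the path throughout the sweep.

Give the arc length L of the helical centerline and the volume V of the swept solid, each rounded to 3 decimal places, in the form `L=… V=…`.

2πR = 2π·11.5 = 72.256631
per-turn = √(72.256631² + 7.5²) = √(5221.0207 + 56.25) = √5277.2707 = 72.644826
L = 7 × 72.644826 = 508.513781
V = π·0.5² × L = 0.785398 × 508.513781 = 399.385790

L=508.514 V=399.386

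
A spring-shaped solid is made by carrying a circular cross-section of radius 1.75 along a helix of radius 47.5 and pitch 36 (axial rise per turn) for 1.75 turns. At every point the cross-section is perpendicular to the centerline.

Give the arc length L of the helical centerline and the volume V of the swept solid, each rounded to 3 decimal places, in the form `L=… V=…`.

L=526.076 V=5061.441

2πR = 2π·47.5 = 298.451302
per-turn = √(298.451302² + 36²) = √(89073.1797 + 1296) = √90369.1797 = 300.614670
L = 1.75 × 300.614670 = 526.075672
V = π·1.75² × L = 9.621128 × 526.075672 = 5061.441118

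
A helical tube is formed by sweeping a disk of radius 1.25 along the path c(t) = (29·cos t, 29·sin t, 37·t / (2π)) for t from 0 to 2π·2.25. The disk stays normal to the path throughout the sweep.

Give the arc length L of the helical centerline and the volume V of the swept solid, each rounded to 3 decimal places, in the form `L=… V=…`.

L=418.345 V=2053.545

2πR = 2π·29 = 182.212374
per-turn = √(182.212374² + 37²) = √(33201.3492 + 1369) = √34570.3492 = 185.931033
L = 2.25 × 185.931033 = 418.344825
V = π·1.25² × L = 4.908739 × 418.344825 = 2053.545359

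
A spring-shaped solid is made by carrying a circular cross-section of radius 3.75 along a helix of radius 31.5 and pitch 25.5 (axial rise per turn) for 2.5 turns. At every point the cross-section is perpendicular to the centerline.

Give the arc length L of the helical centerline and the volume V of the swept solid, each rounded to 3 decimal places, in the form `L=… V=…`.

L=498.891 V=22040.316

2πR = 2π·31.5 = 197.920337
per-turn = √(197.920337² + 25.5²) = √(39172.4599 + 650.25) = √39822.7099 = 199.556282
L = 2.5 × 199.556282 = 498.890706
V = π·3.75² × L = 44.178647 × 498.890706 = 22040.316244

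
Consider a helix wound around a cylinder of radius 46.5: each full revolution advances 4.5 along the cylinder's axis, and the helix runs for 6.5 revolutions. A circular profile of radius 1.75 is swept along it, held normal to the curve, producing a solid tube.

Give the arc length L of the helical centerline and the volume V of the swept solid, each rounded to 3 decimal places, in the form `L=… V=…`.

2πR = 2π·46.5 = 292.168117
per-turn = √(292.168117² + 4.5²) = √(85362.2085 + 20.25) = √85382.4585 = 292.202769
L = 6.5 × 292.202769 = 1899.318001
V = π·1.75² × L = 9.621128 × 1899.318001 = 18273.580657

L=1899.318 V=18273.581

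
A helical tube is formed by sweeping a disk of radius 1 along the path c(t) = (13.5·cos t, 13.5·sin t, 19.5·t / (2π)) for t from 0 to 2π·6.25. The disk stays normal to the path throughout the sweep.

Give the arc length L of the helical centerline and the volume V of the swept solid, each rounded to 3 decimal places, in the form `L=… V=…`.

L=543.972 V=1708.940

2πR = 2π·13.5 = 84.823002
per-turn = √(84.823002² + 19.5²) = √(7194.9416 + 380.25) = √7575.1916 = 87.035577
L = 6.25 × 87.035577 = 543.972354
V = π·1² × L = 3.141593 × 543.972354 = 1708.939552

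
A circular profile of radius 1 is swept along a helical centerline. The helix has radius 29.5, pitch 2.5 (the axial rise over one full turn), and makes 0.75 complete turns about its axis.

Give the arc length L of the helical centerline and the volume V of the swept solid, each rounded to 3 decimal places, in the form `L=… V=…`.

L=139.028 V=436.770

2πR = 2π·29.5 = 185.353967
per-turn = √(185.353967² + 2.5²) = √(34356.0929 + 6.25) = √34362.3429 = 185.370825
L = 0.75 × 185.370825 = 139.028119
V = π·1² × L = 3.141593 × 139.028119 = 436.769718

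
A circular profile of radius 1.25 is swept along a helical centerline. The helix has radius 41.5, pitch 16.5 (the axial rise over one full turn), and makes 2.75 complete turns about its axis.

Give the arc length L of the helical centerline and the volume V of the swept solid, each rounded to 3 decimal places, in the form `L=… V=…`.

2πR = 2π·41.5 = 260.752190
per-turn = √(260.752190² + 16.5²) = √(67991.7047 + 272.25) = √68263.9547 = 261.273716
L = 2.75 × 261.273716 = 718.502719
V = π·1.25² × L = 4.908739 × 718.502719 = 3526.941976

L=718.503 V=3526.942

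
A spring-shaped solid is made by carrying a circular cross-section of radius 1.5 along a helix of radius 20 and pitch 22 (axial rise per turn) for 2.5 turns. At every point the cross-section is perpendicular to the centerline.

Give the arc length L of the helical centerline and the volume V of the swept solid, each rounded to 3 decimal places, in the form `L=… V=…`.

2πR = 2π·20 = 125.663706
per-turn = √(125.663706² + 22²) = √(15791.3670 + 484) = √16275.3670 = 127.574947
L = 2.5 × 127.574947 = 318.937367
V = π·1.5² × L = 7.068583 × 318.937367 = 2254.435400

L=318.937 V=2254.435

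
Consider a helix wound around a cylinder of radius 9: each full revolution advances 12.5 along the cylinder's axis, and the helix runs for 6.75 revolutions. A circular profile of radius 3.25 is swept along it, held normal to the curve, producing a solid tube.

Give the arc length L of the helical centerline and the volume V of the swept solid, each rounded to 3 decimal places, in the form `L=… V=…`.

2πR = 2π·9 = 56.548668
per-turn = √(56.548668² + 12.5²) = √(3197.7518 + 156.25) = √3354.0018 = 57.913745
L = 6.75 × 57.913745 = 390.917777
V = π·3.25² × L = 33.183072 × 390.917777 = 12971.852890

L=390.918 V=12971.853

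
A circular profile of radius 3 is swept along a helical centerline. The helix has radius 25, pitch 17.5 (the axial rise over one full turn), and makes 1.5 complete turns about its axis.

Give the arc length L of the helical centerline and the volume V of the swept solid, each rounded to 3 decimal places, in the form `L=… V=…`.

L=237.077 V=6703.199

2πR = 2π·25 = 157.079633
per-turn = √(157.079633² + 17.5²) = √(24674.0110 + 306.25) = √24980.2610 = 158.051450
L = 1.5 × 158.051450 = 237.077176
V = π·3² × L = 28.274334 × 237.077176 = 6703.199223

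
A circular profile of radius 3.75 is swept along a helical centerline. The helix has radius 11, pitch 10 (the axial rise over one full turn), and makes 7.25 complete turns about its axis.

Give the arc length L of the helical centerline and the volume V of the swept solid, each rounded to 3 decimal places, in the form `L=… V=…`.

L=506.302 V=22367.726

2πR = 2π·11 = 69.115038
per-turn = √(69.115038² + 10²) = √(4776.8885 + 100) = √4876.8885 = 69.834723
L = 7.25 × 69.834723 = 506.301741
V = π·3.75² × L = 44.178647 × 506.301741 = 22367.725753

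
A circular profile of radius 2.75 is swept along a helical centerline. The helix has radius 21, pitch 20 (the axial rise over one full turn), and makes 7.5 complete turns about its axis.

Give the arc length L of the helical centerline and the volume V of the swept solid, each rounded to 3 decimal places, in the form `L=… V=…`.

2πR = 2π·21 = 131.946891
per-turn = √(131.946891² + 20²) = √(17409.9822 + 400) = √17809.9822 = 133.454045
L = 7.5 × 133.454045 = 1000.905339
V = π·2.75² × L = 23.758294 × 1000.905339 = 23779.803742

L=1000.905 V=23779.804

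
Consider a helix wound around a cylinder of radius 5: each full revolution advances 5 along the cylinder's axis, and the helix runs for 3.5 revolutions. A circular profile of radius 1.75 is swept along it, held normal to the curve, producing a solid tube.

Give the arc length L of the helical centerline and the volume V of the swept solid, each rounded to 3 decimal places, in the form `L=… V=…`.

2πR = 2π·5 = 31.415927
per-turn = √(31.415927² + 5²) = √(986.9604 + 25) = √1011.9604 = 31.811326
L = 3.5 × 31.811326 = 111.339640
V = π·1.75² × L = 9.621128 × 111.339640 = 1071.212871

L=111.340 V=1071.213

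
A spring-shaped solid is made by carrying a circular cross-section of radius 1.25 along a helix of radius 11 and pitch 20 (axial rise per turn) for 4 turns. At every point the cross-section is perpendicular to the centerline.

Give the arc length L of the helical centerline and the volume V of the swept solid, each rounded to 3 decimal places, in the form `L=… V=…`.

2πR = 2π·11 = 69.115038
per-turn = √(69.115038² + 20²) = √(4776.8885 + 400) = √5176.8885 = 71.950598
L = 4 × 71.950598 = 287.802391
V = π·1.25² × L = 4.908739 × 287.802391 = 1412.746685

L=287.802 V=1412.747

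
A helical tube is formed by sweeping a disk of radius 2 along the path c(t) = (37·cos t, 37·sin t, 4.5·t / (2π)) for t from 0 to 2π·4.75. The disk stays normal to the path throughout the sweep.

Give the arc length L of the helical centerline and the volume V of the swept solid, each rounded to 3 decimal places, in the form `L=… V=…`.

2πR = 2π·37 = 232.477856
per-turn = √(232.477856² + 4.5²) = √(54045.9537 + 20.25) = √54066.2037 = 232.521405
L = 4.75 × 232.521405 = 1104.476673
V = π·2² × L = 12.566371 × 1104.476673 = 13879.263207

L=1104.477 V=13879.263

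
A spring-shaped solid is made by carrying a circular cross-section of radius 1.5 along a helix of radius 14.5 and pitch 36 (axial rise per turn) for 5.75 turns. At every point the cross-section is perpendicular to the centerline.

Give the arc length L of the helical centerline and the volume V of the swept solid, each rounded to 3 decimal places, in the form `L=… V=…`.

2πR = 2π·14.5 = 91.106187
per-turn = √(91.106187² + 36²) = √(8300.3373 + 1296) = √9596.3373 = 97.960897
L = 5.75 × 97.960897 = 563.275157
V = π·1.5² × L = 7.068583 × 563.275157 = 3981.557461

L=563.275 V=3981.557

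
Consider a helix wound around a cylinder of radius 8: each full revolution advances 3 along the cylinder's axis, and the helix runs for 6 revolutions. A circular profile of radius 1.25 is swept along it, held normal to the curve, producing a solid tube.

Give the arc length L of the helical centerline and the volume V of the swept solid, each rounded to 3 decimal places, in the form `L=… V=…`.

2πR = 2π·8 = 50.265482
per-turn = √(50.265482² + 3²) = √(2526.6187 + 9) = √2535.6187 = 50.354928
L = 6 × 50.354928 = 302.129565
V = π·1.25² × L = 4.908739 × 302.129565 = 1483.075035

L=302.130 V=1483.075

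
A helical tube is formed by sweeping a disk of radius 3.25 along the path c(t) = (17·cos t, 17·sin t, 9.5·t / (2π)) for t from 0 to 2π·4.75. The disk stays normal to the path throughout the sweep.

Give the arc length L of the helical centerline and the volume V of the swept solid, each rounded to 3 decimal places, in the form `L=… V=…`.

2πR = 2π·17 = 106.814150
per-turn = √(106.814150² + 9.5²) = √(11409.2627 + 90.25) = √11499.5127 = 107.235781
L = 4.75 × 107.235781 = 509.369959
V = π·3.25² × L = 33.183072 × 509.369959 = 16902.460226

L=509.370 V=16902.460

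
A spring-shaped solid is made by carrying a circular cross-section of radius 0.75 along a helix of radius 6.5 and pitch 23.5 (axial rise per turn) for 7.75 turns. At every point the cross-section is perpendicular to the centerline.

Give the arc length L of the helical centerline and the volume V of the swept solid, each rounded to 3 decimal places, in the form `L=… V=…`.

L=365.173 V=645.315

2πR = 2π·6.5 = 40.840704
per-turn = √(40.840704² + 23.5²) = √(1667.9631 + 552.25) = √2220.2131 = 47.119138
L = 7.75 × 47.119138 = 365.173318
V = π·0.75² × L = 1.767146 × 365.173318 = 645.314519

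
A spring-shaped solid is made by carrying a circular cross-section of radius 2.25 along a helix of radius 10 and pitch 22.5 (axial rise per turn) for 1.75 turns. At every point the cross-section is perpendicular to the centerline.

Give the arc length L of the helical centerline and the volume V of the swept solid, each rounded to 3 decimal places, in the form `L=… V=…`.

L=116.793 V=1857.516

2πR = 2π·10 = 62.831853
per-turn = √(62.831853² + 22.5²) = √(3947.8418 + 506.25) = √4454.0918 = 66.738982
L = 1.75 × 66.738982 = 116.793219
V = π·2.25² × L = 15.904313 × 116.793219 = 1857.515890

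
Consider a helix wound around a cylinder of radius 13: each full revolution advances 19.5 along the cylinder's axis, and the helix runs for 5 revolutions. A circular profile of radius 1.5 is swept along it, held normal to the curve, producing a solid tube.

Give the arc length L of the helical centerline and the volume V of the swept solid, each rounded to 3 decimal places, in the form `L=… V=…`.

2πR = 2π·13 = 81.681409
per-turn = √(81.681409² + 19.5²) = √(6671.8526 + 380.25) = √7052.1026 = 83.976798
L = 5 × 83.976798 = 419.883989
V = π·1.5² × L = 7.068583 × 419.883989 = 2967.985026

L=419.884 V=2967.985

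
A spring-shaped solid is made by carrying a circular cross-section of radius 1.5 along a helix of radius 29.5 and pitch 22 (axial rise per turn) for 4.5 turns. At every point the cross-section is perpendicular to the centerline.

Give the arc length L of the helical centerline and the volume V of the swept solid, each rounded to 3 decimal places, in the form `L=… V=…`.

2πR = 2π·29.5 = 185.353967
per-turn = √(185.353967² + 22²) = √(34356.0929 + 484) = √34840.0929 = 186.655010
L = 4.5 × 186.655010 = 839.947547
V = π·1.5² × L = 7.068583 × 839.947547 = 5937.239347

L=839.948 V=5937.239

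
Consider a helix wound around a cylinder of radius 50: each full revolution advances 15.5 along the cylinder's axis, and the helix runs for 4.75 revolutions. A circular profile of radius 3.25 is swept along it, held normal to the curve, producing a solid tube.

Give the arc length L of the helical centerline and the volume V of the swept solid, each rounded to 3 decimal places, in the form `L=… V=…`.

L=1494.072 V=49577.888

2πR = 2π·50 = 314.159265
per-turn = √(314.159265² + 15.5²) = √(98696.0440 + 240.25) = √98936.2940 = 314.541403
L = 4.75 × 314.541403 = 1494.071663
V = π·3.25² × L = 33.183072 × 1494.071663 = 49577.888163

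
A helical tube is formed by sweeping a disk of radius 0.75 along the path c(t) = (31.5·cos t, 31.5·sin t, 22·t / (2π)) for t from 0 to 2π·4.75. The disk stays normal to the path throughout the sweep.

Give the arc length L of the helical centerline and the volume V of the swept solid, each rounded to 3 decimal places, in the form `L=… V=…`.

L=945.912 V=1671.564

2πR = 2π·31.5 = 197.920337
per-turn = √(197.920337² + 22²) = √(39172.4599 + 484) = √39656.4599 = 199.139298
L = 4.75 × 199.139298 = 945.911664
V = π·0.75² × L = 1.767146 × 945.911664 = 1671.563888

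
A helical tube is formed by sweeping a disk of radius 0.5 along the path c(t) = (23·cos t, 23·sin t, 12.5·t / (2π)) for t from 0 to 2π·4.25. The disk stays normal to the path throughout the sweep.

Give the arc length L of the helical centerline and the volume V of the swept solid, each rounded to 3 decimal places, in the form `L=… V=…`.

L=616.475 V=484.178

2πR = 2π·23 = 144.513262
per-turn = √(144.513262² + 12.5²) = √(20884.0829 + 156.25) = √21040.3329 = 145.052862
L = 4.25 × 145.052862 = 616.474666
V = π·0.5² × L = 0.785398 × 616.474666 = 484.178070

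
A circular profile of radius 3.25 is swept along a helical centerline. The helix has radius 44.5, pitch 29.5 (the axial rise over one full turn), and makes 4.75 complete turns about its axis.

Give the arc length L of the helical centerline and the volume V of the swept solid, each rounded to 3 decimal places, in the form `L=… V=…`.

L=1335.480 V=44315.327

2πR = 2π·44.5 = 279.601746
per-turn = √(279.601746² + 29.5²) = √(78177.1365 + 870.25) = √79047.3865 = 281.153671
L = 4.75 × 281.153671 = 1335.479935
V = π·3.25² × L = 33.183072 × 1335.479935 = 44315.327380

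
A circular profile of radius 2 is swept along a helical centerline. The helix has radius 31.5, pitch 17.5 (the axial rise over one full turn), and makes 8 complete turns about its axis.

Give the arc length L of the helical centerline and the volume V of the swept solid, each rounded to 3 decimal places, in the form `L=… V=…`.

2πR = 2π·31.5 = 197.920337
per-turn = √(197.920337² + 17.5²) = √(39172.4599 + 306.25) = √39478.7099 = 198.692501
L = 8 × 198.692501 = 1589.540006
V = π·2² × L = 12.566371 × 1589.540006 = 19974.748825

L=1589.540 V=19974.749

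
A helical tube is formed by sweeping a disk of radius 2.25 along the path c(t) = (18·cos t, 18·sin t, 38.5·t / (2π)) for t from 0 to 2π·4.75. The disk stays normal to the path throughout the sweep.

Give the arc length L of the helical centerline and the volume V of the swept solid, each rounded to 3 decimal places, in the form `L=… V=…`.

2πR = 2π·18 = 113.097336
per-turn = √(113.097336² + 38.5²) = √(12791.0073 + 1482.25) = √14273.2573 = 119.470738
L = 4.75 × 119.470738 = 567.486007
V = π·2.25² × L = 15.904313 × 567.486007 = 9025.474967

L=567.486 V=9025.475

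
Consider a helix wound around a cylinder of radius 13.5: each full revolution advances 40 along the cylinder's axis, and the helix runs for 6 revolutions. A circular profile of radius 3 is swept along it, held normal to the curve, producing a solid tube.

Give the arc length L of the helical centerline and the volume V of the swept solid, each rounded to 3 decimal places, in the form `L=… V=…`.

2πR = 2π·13.5 = 84.823002
per-turn = √(84.823002² + 40²) = √(7194.9416 + 1600) = √8794.9416 = 93.781350
L = 6 × 93.781350 = 562.688100
V = π·3² × L = 28.274334 × 562.688100 = 15909.631212

L=562.688 V=15909.631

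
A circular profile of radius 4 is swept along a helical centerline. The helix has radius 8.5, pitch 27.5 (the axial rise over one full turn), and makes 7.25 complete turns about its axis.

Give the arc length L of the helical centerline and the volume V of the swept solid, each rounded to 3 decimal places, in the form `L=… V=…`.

L=435.517 V=21891.482

2πR = 2π·8.5 = 53.407075
per-turn = √(53.407075² + 27.5²) = √(2852.3157 + 756.25) = √3608.5657 = 60.071338
L = 7.25 × 60.071338 = 435.517202
V = π·4² × L = 50.265482 × 435.517202 = 21891.482271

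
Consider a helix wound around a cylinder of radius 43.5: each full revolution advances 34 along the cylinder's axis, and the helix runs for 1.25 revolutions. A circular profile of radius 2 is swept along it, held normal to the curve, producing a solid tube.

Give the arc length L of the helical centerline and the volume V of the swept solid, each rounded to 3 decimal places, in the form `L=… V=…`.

L=344.281 V=4326.369

2πR = 2π·43.5 = 273.318561
per-turn = √(273.318561² + 34²) = √(74703.0357 + 1156) = √75859.0357 = 275.425191
L = 1.25 × 275.425191 = 344.281488
V = π·2² × L = 12.566371 × 344.281488 = 4326.368780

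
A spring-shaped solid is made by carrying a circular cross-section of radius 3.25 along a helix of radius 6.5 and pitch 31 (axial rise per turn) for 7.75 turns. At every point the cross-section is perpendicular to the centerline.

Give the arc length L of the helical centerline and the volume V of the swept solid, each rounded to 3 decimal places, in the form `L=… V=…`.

2πR = 2π·6.5 = 40.840704
per-turn = √(40.840704² + 31²) = √(1667.9631 + 961) = √2628.9631 = 51.273416
L = 7.75 × 51.273416 = 397.368971
V = π·3.25² × L = 33.183072 × 397.368971 = 13185.923324

L=397.369 V=13185.923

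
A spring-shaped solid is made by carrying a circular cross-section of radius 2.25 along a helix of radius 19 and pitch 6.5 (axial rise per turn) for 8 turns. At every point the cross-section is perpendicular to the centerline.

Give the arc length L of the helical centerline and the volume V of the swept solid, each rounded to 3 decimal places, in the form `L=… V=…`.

L=956.459 V=15211.819

2πR = 2π·19 = 119.380521
per-turn = √(119.380521² + 6.5²) = √(14251.7088 + 42.25) = √14293.9588 = 119.557345
L = 8 × 119.557345 = 956.458760
V = π·2.25² × L = 15.904313 × 956.458760 = 15211.819314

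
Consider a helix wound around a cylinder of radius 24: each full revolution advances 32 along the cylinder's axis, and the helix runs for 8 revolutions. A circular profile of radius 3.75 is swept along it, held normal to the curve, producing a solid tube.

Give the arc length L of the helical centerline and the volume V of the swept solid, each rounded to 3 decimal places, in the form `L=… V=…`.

2πR = 2π·24 = 150.796447
per-turn = √(150.796447² + 32²) = √(22739.5685 + 1024) = √23763.5685 = 154.154366
L = 8 × 154.154366 = 1233.234928
V = π·3.75² × L = 44.178647 × 1233.234928 = 54482.650152

L=1233.235 V=54482.650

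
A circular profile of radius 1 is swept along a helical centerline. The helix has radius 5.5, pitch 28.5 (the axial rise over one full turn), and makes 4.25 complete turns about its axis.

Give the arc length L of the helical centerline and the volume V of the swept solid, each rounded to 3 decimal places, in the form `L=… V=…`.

2πR = 2π·5.5 = 34.557519
per-turn = √(34.557519² + 28.5²) = √(1194.2221 + 812.25) = √2006.4721 = 44.793662
L = 4.25 × 44.793662 = 190.373062
V = π·1² × L = 3.141593 × 190.373062 = 598.074614

L=190.373 V=598.075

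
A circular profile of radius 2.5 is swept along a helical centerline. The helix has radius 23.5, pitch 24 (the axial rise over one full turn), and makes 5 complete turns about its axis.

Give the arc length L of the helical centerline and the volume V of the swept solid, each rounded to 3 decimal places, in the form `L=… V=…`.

2πR = 2π·23.5 = 147.654855
per-turn = √(147.654855² + 24²) = √(21801.9561 + 576) = √22377.9561 = 149.592634
L = 5 × 149.592634 = 747.963170
V = π·2.5² × L = 19.634954 × 747.963170 = 14686.222492

L=747.963 V=14686.222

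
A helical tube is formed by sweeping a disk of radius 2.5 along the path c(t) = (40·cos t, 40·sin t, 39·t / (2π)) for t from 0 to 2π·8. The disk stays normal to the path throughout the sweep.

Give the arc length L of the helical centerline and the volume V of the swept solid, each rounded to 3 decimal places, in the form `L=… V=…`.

L=2034.683 V=39950.903

2πR = 2π·40 = 251.327412
per-turn = √(251.327412² + 39²) = √(63165.4682 + 1521) = √64686.4682 = 254.335346
L = 8 × 254.335346 = 2034.682767
V = π·2.5² × L = 19.634954 × 2034.682767 = 39950.902709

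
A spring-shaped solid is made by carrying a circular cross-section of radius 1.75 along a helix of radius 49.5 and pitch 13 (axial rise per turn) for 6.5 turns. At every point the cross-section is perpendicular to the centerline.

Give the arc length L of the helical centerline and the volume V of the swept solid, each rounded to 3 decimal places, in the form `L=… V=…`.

L=2023.380 V=19467.198

2πR = 2π·49.5 = 311.017673
per-turn = √(311.017673² + 13²) = √(96731.9927 + 169) = √96900.9927 = 311.289243
L = 6.5 × 311.289243 = 2023.380079
V = π·1.75² × L = 9.621128 × 2023.380079 = 19467.197722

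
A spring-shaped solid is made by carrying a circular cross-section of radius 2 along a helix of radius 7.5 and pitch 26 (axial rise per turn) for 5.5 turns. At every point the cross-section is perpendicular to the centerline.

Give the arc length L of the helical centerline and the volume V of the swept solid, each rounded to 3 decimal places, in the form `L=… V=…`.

L=296.014 V=3719.815

2πR = 2π·7.5 = 47.123890
per-turn = √(47.123890² + 26²) = √(2220.6610 + 676) = √2896.6610 = 53.820637
L = 5.5 × 53.820637 = 296.013505
V = π·2² × L = 12.566371 × 296.013505 = 3719.815407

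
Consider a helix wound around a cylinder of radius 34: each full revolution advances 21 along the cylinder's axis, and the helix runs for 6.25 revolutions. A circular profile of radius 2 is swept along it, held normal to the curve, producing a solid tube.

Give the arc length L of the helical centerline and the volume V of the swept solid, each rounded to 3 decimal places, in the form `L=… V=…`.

L=1341.612 V=16859.199

2πR = 2π·34 = 213.628300
per-turn = √(213.628300² + 21²) = √(45637.0508 + 441) = √46078.0508 = 214.657986
L = 6.25 × 214.657986 = 1341.612410
V = π·2² × L = 12.566371 × 1341.612410 = 16859.198759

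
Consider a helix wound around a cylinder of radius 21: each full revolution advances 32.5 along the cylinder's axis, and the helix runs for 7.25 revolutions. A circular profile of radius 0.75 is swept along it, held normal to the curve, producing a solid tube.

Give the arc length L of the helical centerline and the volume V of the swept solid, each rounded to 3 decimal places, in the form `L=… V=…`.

L=985.206 V=1741.003

2πR = 2π·21 = 131.946891
per-turn = √(131.946891² + 32.5²) = √(17409.9822 + 1056.25) = √18466.2322 = 135.890515
L = 7.25 × 135.890515 = 985.206236
V = π·0.75² × L = 1.767146 × 985.206236 = 1741.003129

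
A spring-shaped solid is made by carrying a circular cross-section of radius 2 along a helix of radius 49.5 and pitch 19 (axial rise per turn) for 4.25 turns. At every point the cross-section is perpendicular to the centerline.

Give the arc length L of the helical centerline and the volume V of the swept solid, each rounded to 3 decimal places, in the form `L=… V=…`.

L=1324.289 V=16641.510

2πR = 2π·49.5 = 311.017673
per-turn = √(311.017673² + 19²) = √(96731.9927 + 361) = √97092.9927 = 311.597485
L = 4.25 × 311.597485 = 1324.289312
V = π·2² × L = 12.566371 × 1324.289312 = 16641.510292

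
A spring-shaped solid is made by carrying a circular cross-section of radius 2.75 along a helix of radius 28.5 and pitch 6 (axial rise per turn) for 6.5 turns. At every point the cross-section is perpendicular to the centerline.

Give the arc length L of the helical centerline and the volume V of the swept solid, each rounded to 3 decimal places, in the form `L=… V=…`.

2πR = 2π·28.5 = 179.070781
per-turn = √(179.070781² + 6²) = √(32066.3447 + 36) = √32102.3447 = 179.171272
L = 6.5 × 179.171272 = 1164.613268
V = π·2.75² × L = 23.758294 × 1164.613268 = 27669.224928

L=1164.613 V=27669.225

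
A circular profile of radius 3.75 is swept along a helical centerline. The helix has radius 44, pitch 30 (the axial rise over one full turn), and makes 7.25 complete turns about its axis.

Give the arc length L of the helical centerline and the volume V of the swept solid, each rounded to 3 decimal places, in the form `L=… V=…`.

2πR = 2π·44 = 276.460154
per-turn = √(276.460154² + 30²) = √(76430.2165 + 900) = √77330.2165 = 278.083111
L = 7.25 × 278.083111 = 2016.102553
V = π·3.75² × L = 44.178647 × 2016.102553 = 89068.682378

L=2016.103 V=89068.682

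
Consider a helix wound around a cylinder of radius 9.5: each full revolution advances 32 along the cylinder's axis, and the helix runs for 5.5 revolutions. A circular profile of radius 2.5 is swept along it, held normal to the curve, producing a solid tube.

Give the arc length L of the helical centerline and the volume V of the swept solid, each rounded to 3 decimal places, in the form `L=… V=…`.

2πR = 2π·9.5 = 59.690260
per-turn = √(59.690260² + 32²) = √(3562.9272 + 1024) = √4586.9272 = 67.726857
L = 5.5 × 67.726857 = 372.497715
V = π·2.5² × L = 19.634954 × 372.497715 = 7313.975525

L=372.498 V=7313.976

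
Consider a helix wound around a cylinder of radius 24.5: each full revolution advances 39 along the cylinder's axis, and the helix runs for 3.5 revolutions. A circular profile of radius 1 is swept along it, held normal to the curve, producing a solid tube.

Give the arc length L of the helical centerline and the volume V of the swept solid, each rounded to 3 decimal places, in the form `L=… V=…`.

L=555.805 V=1746.114

2πR = 2π·24.5 = 153.938040
per-turn = √(153.938040² + 39²) = √(23696.9202 + 1521) = √25217.9202 = 158.801512
L = 3.5 × 158.801512 = 555.805291
V = π·1² × L = 3.141593 × 555.805291 = 1746.113821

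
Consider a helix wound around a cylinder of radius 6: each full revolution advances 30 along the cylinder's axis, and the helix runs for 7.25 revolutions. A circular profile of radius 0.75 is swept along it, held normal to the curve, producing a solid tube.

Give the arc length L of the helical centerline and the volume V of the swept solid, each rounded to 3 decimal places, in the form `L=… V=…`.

L=349.298 V=617.261

2πR = 2π·6 = 37.699112
per-turn = √(37.699112² + 30²) = √(1421.2230 + 900) = √2321.2230 = 48.179073
L = 7.25 × 48.179073 = 349.298276
V = π·0.75² × L = 1.767146 × 349.298276 = 617.261005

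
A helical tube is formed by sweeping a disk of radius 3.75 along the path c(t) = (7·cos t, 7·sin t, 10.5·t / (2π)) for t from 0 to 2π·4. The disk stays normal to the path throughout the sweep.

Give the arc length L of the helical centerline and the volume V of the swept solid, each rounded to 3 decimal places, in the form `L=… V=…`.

2πR = 2π·7 = 43.982297
per-turn = √(43.982297² + 10.5²) = √(1934.4425 + 110.25) = √2044.6925 = 45.218276
L = 4 × 45.218276 = 180.873103
V = π·3.75² × L = 44.178647 × 180.873103 = 7990.728915

L=180.873 V=7990.729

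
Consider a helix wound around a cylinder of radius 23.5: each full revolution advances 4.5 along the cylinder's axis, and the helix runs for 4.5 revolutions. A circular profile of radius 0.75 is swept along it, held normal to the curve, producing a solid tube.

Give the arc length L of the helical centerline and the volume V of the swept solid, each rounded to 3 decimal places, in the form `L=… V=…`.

2πR = 2π·23.5 = 147.654855
per-turn = √(147.654855² + 4.5²) = √(21801.9561 + 20.25) = √21822.2061 = 147.723411
L = 4.5 × 147.723411 = 664.755349
V = π·0.75² × L = 1.767146 × 664.755349 = 1174.719668

L=664.755 V=1174.720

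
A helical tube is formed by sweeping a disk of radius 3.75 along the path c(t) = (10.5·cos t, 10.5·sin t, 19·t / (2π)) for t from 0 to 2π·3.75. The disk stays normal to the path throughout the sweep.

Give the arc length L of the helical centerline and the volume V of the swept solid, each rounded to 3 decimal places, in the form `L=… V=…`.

L=257.456 V=11374.052

2πR = 2π·10.5 = 65.973446
per-turn = √(65.973446² + 19²) = √(4352.4955 + 361) = √4713.4955 = 68.654902
L = 3.75 × 68.654902 = 257.455882
V = π·3.75² × L = 44.178647 × 257.455882 = 11374.052438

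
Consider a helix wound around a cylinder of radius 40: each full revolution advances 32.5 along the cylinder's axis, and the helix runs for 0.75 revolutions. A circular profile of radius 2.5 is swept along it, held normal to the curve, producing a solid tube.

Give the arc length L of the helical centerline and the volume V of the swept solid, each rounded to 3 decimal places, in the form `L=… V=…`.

2πR = 2π·40 = 251.327412
per-turn = √(251.327412² + 32.5²) = √(63165.4682 + 1056.25) = √64221.7182 = 253.420043
L = 0.75 × 253.420043 = 190.065032
V = π·2.5² × L = 19.634954 × 190.065032 = 3731.918181

L=190.065 V=3731.918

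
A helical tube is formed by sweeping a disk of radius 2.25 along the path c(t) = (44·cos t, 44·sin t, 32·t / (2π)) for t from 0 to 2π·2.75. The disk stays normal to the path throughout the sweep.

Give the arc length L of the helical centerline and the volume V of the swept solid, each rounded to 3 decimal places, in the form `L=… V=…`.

L=765.341 V=12172.230

2πR = 2π·44 = 276.460154
per-turn = √(276.460154² + 32²) = √(76430.2165 + 1024) = √77454.2165 = 278.305976
L = 2.75 × 278.305976 = 765.341435
V = π·2.25² × L = 15.904313 × 765.341435 = 12172.229588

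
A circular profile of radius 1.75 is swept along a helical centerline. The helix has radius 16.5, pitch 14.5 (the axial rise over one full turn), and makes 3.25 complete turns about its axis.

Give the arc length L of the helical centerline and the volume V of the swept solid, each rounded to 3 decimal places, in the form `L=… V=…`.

L=340.215 V=3273.256

2πR = 2π·16.5 = 103.672558
per-turn = √(103.672558² + 14.5²) = √(10747.9992 + 210.25) = √10958.2492 = 104.681656
L = 3.25 × 104.681656 = 340.215383
V = π·1.75² × L = 9.621128 × 340.215383 = 3273.255582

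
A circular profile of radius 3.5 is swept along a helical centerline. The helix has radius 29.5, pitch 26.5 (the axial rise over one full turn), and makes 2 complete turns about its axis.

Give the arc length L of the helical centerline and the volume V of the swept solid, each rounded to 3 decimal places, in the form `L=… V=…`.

2πR = 2π·29.5 = 185.353967
per-turn = √(185.353967² + 26.5²) = √(34356.0929 + 702.25) = √35058.3429 = 187.238732
L = 2 × 187.238732 = 374.477465
V = π·3.5² × L = 38.484510 × 374.477465 = 14411.581743

L=374.477 V=14411.582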